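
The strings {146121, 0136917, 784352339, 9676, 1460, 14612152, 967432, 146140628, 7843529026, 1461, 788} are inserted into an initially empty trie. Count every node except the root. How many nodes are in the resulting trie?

42

Trace insertions, counting only characters that open a new branch:
  "146121" → 6 new (1, 4, 6, 1, 2, 1)
  "0136917" → 7 new (0, 1, 3, 6, 9, 1, 7)
  "784352339" → 9 new (7, 8, 4, 3, 5, 2, 3, 3, 9)
  "9676" → 4 new (9, 6, 7, 6)
  "1460" → prefix "146" already present; 1 new (0)
  "14612152" → prefix "146121" already present; 2 new (5, 2)
  "967432" → prefix "967" already present; 3 new (4, 3, 2)
  "146140628" → prefix "1461" already present; 5 new (4, 0, 6, 2, 8)
  "7843529026" → prefix "784352" already present; 4 new (9, 0, 2, 6)
  "1461" → prefix "1461" already present; 0 new (none)
  "788" → prefix "78" already present; 1 new (8)
Total nodes = 6 + 7 + 9 + 4 + 1 + 2 + 3 + 5 + 4 + 0 + 1 = 42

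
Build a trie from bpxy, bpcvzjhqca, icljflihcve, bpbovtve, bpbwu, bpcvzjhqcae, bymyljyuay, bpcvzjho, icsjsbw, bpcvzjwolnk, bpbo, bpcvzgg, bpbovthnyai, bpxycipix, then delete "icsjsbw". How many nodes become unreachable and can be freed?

After clearing the end-marker at "icsjsbw", prune upward until reaching a node still needed by another word.
The suffix "sjsbw" (5 nodes) is used only by "icsjsbw"; the node for "ic" still has the child "l", so pruning stops there.
Nodes removed: 5

5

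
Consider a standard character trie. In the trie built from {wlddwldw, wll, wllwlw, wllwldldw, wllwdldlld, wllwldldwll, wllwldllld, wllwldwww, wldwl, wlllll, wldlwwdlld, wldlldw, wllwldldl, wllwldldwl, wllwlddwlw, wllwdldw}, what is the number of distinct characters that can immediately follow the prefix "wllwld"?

3

Walk "wllwld" from the root, arriving at one node.
Distinct next characters after "wllwld": d, l, w.
That node has 3 child edges.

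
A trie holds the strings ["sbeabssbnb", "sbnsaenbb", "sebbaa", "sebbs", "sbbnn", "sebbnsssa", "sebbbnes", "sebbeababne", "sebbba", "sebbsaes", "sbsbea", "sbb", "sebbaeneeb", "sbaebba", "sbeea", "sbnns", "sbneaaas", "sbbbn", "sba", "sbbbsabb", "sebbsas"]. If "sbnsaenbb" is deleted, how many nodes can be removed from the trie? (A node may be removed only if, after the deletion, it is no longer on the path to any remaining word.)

After clearing the end-marker at "sbnsaenbb", prune upward until reaching a node still needed by another word.
The suffix "saenbb" (6 nodes) is used only by "sbnsaenbb"; the node for "sbn" still has the child "n", so pruning stops there.
Nodes removed: 6

6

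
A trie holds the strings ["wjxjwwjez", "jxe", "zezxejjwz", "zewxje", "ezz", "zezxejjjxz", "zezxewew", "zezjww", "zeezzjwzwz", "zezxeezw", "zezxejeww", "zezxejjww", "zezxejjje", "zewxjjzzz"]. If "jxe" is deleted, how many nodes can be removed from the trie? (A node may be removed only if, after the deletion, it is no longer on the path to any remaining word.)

After clearing the end-marker at "jxe", prune upward until reaching a node still needed by another word.
No other word shares any prefix with "jxe", so all 3 of its nodes go.
Nodes removed: 3

3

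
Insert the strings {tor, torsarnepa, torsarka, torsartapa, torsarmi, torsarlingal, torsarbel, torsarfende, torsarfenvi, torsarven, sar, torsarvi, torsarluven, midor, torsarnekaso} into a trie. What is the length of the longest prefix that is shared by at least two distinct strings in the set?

9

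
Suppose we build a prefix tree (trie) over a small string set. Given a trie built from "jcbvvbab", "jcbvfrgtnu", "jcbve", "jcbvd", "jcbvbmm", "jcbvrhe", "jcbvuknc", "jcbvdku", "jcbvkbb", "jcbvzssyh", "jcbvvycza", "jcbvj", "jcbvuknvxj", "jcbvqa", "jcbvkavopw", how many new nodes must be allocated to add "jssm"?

3

"j" is already a path in the trie; the remaining "ssm" must be added.
New nodes needed: |"jssm"| − 1 = 4 − 1 = 3.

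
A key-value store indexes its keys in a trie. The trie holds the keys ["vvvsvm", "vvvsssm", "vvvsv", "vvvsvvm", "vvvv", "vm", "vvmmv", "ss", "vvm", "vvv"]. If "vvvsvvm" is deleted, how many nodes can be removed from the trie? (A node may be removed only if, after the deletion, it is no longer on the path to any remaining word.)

2

After clearing the end-marker at "vvvsvvm", prune upward until reaching a node still needed by another word.
The suffix "vm" (2 nodes) is used only by "vvvsvvm"; the node for "vvvsv" still has the child "m", so pruning stops there.
Nodes removed: 2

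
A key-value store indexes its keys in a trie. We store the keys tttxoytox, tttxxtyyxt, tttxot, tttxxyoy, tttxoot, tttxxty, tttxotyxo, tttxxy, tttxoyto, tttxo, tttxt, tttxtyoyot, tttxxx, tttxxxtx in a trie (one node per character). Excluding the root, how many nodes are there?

Trie structure (* marks end of a word):
(root)
└─ t
   └─ t
      └─ t
         └─ x
            ├─ o *
            │  ├─ o
            │  │  └─ t *
            │  ├─ t *
            │  │  └─ y
            │  │     └─ x
            │  │        └─ o *
            │  └─ y
            │     └─ t
            │        └─ o *
            │           └─ x *
            ├─ t *
            │  └─ y
            │     └─ o
            │        └─ y
            │           └─ o
            │              └─ t *
            └─ x
               ├─ t
               │  └─ y *
               │     └─ y
               │        └─ x
               │           └─ t *
               ├─ x *
               │  └─ t
               │     └─ x *
               └─ y *
                  └─ o
                     └─ y *
Counting every labelled node above: 33.

33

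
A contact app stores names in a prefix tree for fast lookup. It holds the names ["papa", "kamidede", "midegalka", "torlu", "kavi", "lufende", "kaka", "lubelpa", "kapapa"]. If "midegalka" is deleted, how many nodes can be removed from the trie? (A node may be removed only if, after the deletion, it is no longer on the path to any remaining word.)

9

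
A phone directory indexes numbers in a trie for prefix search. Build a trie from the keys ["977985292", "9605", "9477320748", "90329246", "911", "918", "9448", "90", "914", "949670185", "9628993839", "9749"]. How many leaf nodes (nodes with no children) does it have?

11

A leaf is a node with no children — equivalently, the end of a word that is not a proper prefix of any other stored word.
Those words: "90329246", "911", "914", "918", "9448", "9477320748", "949670185", "9605", "9628993839", "9749", "977985292"
Leaf count: 11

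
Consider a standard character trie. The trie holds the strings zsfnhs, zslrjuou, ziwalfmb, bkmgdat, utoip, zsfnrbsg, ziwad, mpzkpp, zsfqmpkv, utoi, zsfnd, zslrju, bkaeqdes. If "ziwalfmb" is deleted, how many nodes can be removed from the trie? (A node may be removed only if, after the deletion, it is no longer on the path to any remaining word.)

A node on "ziwalfmb"'s path can go only if nothing else ends at it or branches off below it.
The suffix "lfmb" (4 nodes) is used only by "ziwalfmb"; the node for "ziwa" still has the child "d", so pruning stops there.
Nodes removed: 4

4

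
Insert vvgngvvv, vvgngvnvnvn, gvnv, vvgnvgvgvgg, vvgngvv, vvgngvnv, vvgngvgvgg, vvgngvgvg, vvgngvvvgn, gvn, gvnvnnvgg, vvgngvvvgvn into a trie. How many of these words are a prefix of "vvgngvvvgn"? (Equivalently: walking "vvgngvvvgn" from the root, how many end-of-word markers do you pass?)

3

Walk "vvgngvvvgn" from the root; an end-of-word marker is hit whenever a stored word is a prefix of "vvgngvvvgn".
Prefixes of the query that are stored words: "vvgngvv", "vvgngvvv", "vvgngvvvgn"
Count: 3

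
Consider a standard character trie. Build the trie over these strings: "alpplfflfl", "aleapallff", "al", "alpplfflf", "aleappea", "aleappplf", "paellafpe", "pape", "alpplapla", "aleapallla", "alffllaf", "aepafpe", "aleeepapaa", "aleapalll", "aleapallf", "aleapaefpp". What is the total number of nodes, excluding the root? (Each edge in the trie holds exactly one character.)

64

Count nodes per top-level branch (shared prefixes stored once):
  'a'-branch (aepafpe, al, aleapaefpp, aleapallf, aleapallff, aleapalll, aleapallla, aleappea, aleappplf, aleeepapaa, alffllaf, alpplapla, alpplfflf, alpplfflfl): 53 nodes
  'p'-branch (paellafpe, pape): 11 nodes
Sum: 64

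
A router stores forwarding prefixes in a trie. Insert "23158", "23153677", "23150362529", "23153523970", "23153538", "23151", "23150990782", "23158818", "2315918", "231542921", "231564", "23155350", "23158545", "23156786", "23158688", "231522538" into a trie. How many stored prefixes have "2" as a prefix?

16

Walk to "2"; the words in its subtree are exactly those with that prefix.
Words under "2": 23150362529, 23150990782, 23151, 231522538, 23153523970, 23153538, 23153677, 231542921, 23155350, 231564, 23156786, 23158, 23158545, 23158688, 23158818, 2315918
Count: 16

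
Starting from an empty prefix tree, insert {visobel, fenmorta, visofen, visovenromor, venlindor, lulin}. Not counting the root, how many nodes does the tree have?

Count nodes per top-level branch (shared prefixes stored once):
  'f'-branch (fenmorta): 8 nodes
  'l'-branch (lulin): 5 nodes
  'v'-branch (venlindor, visobel, visofen, visovenromor): 26 nodes
Sum: 39

39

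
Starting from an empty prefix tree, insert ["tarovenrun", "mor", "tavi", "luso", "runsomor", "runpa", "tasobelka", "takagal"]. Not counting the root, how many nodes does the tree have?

41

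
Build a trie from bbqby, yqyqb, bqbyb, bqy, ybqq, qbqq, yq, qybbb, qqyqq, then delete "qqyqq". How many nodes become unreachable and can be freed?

4

Walk "qqyqq" from the leaf back toward the root, removing each node that no remaining word uses.
The suffix "qyqq" (4 nodes) is used only by "qqyqq"; the node for "q" still has the child "b", so pruning stops there.
Nodes removed: 4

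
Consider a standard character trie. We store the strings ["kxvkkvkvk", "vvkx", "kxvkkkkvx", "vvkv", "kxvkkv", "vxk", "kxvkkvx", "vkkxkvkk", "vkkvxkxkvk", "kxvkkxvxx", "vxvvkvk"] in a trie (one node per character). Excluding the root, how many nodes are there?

44

Insert word by word; a character creates a node only if that edge doesn't already exist:
  "kxvkkvkvk" → 9 new (k, x, v, k, k, v, k, v, k)
  "vvkx" → 4 new (v, v, k, x)
  "kxvkkkkvx" → prefix "kxvkk" already present; 4 new (k, k, v, x)
  "vvkv" → prefix "vvk" already present; 1 new (v)
  "kxvkkv" → prefix "kxvkkv" already present; 0 new (none)
  "vxk" → prefix "v" already present; 2 new (x, k)
  "kxvkkvx" → prefix "kxvkkv" already present; 1 new (x)
  "vkkxkvkk" → prefix "v" already present; 7 new (k, k, x, k, v, k, k)
  "vkkvxkxkvk" → prefix "vkk" already present; 7 new (v, x, k, x, k, v, k)
  "kxvkkxvxx" → prefix "kxvkk" already present; 4 new (x, v, x, x)
  "vxvvkvk" → prefix "vx" already present; 5 new (v, v, k, v, k)
Total nodes = 9 + 4 + 4 + 1 + 0 + 2 + 1 + 7 + 7 + 4 + 5 = 44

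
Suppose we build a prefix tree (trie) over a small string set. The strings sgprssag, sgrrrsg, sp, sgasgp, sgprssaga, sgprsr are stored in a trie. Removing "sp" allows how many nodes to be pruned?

After clearing the end-marker at "sp", prune upward until reaching a node still needed by another word.
The suffix "p" (1 node) is used only by "sp"; the node for "s" still has the child "g", so pruning stops there.
Nodes removed: 1

1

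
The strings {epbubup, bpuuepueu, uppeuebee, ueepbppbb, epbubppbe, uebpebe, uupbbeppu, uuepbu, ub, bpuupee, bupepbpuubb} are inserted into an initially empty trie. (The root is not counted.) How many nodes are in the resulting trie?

68

Count nodes per top-level branch (shared prefixes stored once):
  'b'-branch (bpuuepueu, bpuupee, bupepbpuubb): 22 nodes
  'e'-branch (epbubppbe, epbubup): 11 nodes
  'u'-branch (ub, uebpebe, ueepbppbb, uppeuebee, uuepbu, uupbbeppu): 35 nodes
Sum: 68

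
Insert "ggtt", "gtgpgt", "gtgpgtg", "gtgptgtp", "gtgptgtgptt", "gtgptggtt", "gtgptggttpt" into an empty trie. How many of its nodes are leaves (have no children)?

Leaves are exactly the stored words that no other stored word extends.
Those words: "ggtt", "gtgpgtg", "gtgptggttpt", "gtgptgtgptt", "gtgptgtp"
Leaf count: 5

5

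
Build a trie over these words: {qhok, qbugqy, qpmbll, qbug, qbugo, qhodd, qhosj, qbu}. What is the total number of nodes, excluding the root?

19

Count nodes per top-level branch (shared prefixes stored once):
  'q'-branch (qbu, qbug, qbugo, qbugqy, qhodd, qhok, qhosj, qpmbll): 19 nodes
Sum: 19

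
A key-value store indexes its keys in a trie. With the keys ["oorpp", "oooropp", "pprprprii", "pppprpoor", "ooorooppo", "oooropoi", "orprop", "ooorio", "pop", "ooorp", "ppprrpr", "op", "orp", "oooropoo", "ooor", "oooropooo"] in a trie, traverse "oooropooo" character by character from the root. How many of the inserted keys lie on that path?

3

Check each prefix of "oooropooo" against the stored set — each match is an end-marker on the path.
Prefixes of the query that are stored words: "ooor", "oooropoo", "oooropooo"
Count: 3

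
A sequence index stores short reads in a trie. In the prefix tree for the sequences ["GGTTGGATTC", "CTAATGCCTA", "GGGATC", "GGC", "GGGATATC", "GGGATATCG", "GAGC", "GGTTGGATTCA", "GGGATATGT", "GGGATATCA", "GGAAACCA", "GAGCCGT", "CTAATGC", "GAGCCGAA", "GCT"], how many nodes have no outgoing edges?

11

Leaves are exactly the stored words that no other stored word extends.
Those words: "CTAATGCCTA", "GAGCCGAA", "GAGCCGT", "GCT", "GGAAACCA", "GGC", "GGGATATCA", "GGGATATCG", "GGGATATGT", "GGGATC", "GGTTGGATTCA"
Leaf count: 11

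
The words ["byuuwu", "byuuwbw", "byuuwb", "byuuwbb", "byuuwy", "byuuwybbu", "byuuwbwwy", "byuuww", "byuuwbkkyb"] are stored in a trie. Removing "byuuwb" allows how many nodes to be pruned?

A node on "byuuwb"'s path can go only if nothing else ends at it or branches off below it.
Every node on "byuuwb" is still needed (e.g. by "byuuwbw"), so nothing is freed.
Nodes removed: 0

0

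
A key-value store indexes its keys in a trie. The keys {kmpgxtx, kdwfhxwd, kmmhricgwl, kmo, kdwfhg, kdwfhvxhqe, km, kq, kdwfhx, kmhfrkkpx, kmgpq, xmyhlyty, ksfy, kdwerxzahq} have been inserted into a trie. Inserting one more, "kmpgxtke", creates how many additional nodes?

2

Walking "kmpgxtke" from the root, the first 6 characters ("kmpgxt") follow existing edges; "k" is the first miss.
So 8 − 6 = 2 new nodes.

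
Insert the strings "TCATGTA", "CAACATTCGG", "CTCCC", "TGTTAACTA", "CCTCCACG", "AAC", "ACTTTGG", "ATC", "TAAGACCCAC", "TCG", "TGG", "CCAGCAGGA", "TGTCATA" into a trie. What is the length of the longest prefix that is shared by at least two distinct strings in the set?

Look for the deepest trie node that still has at least two words in its subtree.
e.g. "TGTCATA" and "TGTTAACTA" share the prefix "TGT" of length 3; no pair shares a longer one.
Longest shared-prefix length: 3

3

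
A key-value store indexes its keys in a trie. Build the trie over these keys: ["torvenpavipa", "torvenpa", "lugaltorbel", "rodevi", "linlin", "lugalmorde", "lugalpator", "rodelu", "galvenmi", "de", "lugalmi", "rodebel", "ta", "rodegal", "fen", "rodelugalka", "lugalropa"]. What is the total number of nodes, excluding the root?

For each word, the new-node count is its length minus the longest prefix already in the trie:
  "torvenpavipa" → 12 new (t, o, r, v, e, n, p, a, v, i, p, a)
  "torvenpa" → prefix "torvenpa" already present; 0 new (none)
  "lugaltorbel" → 11 new (l, u, g, a, l, t, o, r, b, e, l)
  "rodevi" → 6 new (r, o, d, e, v, i)
  "linlin" → prefix "l" already present; 5 new (i, n, l, i, n)
  "lugalmorde" → prefix "lugal" already present; 5 new (m, o, r, d, e)
  "lugalpator" → prefix "lugal" already present; 5 new (p, a, t, o, r)
  "rodelu" → prefix "rode" already present; 2 new (l, u)
  "galvenmi" → 8 new (g, a, l, v, e, n, m, i)
  "de" → 2 new (d, e)
  "lugalmi" → prefix "lugalm" already present; 1 new (i)
  "rodebel" → prefix "rode" already present; 3 new (b, e, l)
  "ta" → prefix "t" already present; 1 new (a)
  "rodegal" → prefix "rode" already present; 3 new (g, a, l)
  "fen" → 3 new (f, e, n)
  "rodelugalka" → prefix "rodelu" already present; 5 new (g, a, l, k, a)
  "lugalropa" → prefix "lugal" already present; 4 new (r, o, p, a)
Total nodes = 12 + 0 + 11 + 6 + 5 + 5 + 5 + 2 + 8 + 2 + 1 + 3 + 1 + 3 + 3 + 5 + 4 = 76

76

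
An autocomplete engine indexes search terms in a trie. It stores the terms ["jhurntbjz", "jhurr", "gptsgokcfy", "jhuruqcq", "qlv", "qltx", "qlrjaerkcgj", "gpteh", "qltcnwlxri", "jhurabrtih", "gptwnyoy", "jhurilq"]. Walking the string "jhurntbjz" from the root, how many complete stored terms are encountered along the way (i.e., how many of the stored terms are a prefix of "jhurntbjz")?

1

Check each prefix of "jhurntbjz" against the stored set — each match is an end-marker on the path.
Prefixes of the query that are stored words: "jhurntbjz"
Count: 1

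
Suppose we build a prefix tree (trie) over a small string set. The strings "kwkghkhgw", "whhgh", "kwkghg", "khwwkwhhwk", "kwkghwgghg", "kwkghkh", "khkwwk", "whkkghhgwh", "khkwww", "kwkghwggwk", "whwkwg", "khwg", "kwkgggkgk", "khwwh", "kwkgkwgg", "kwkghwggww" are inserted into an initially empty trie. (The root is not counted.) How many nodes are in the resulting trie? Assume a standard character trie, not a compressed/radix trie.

Count nodes per top-level branch (shared prefixes stored once):
  'k'-branch (khkwwk, khkwww, khwg, khwwh, khwwkwhhwk, kwkgggkgk, kwkghg, kwkghkh, kwkghkhgw, kwkghwgghg, kwkghwggwk, kwkghwggww, kwkgkwgg): 43 nodes
  'w'-branch (whhgh, whkkghhgwh, whwkwg): 17 nodes
Sum: 60

60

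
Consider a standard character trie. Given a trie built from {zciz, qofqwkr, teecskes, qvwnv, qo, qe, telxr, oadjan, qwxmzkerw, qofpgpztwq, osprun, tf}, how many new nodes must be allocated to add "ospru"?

Every character of "ospru" already lies on an existing path (it is a prefix of some stored word).
No new nodes are needed: 0.

0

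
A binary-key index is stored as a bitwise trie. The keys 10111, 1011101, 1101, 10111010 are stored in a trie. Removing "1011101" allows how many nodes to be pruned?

After clearing the end-marker at "1011101", prune upward until reaching a node still needed by another word.
Every node on "1011101" is still needed (e.g. by "10111010"), so nothing is freed.
Nodes removed: 0

0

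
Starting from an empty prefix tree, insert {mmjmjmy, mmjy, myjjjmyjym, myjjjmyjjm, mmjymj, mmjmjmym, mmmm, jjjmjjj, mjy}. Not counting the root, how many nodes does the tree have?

33

For each word, the new-node count is its length minus the longest prefix already in the trie:
  "mmjmjmy" → 7 new (m, m, j, m, j, m, y)
  "mmjy" → prefix "mmj" already present; 1 new (y)
  "myjjjmyjym" → prefix "m" already present; 9 new (y, j, j, j, m, y, j, y, m)
  "myjjjmyjjm" → prefix "myjjjmyj" already present; 2 new (j, m)
  "mmjymj" → prefix "mmjy" already present; 2 new (m, j)
  "mmjmjmym" → prefix "mmjmjmy" already present; 1 new (m)
  "mmmm" → prefix "mm" already present; 2 new (m, m)
  "jjjmjjj" → 7 new (j, j, j, m, j, j, j)
  "mjy" → prefix "m" already present; 2 new (j, y)
Total nodes = 7 + 1 + 9 + 2 + 2 + 1 + 2 + 7 + 2 = 33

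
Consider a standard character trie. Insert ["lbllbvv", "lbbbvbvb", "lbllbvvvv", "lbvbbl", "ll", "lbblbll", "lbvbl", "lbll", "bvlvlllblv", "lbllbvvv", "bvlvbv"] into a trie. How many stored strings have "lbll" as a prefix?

4

Traverse to the node for "lbll", then collect every word in that subtree.
Matches: "lbll", "lbllbvv", "lbllbvvv", "lbllbvvvv"
Count: 4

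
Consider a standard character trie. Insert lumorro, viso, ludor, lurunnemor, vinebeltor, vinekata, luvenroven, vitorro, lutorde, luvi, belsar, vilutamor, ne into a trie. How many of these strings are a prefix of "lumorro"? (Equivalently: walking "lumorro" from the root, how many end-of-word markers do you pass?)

1

Traverse "lumorro" character by character; count nodes along the way that are marked as word ends.
Prefixes of the query that are stored words: "lumorro"
Count: 1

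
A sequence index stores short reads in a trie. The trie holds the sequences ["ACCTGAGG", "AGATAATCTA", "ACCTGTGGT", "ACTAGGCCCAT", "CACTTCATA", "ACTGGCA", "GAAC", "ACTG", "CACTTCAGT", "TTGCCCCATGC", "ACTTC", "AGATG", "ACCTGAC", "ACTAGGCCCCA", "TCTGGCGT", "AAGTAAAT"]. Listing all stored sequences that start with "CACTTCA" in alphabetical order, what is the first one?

Words with prefix "CACTTCA", in lexicographic order: "CACTTCAGT", "CACTTCATA"
Position 1: CACTTCAGT

CACTTCAGT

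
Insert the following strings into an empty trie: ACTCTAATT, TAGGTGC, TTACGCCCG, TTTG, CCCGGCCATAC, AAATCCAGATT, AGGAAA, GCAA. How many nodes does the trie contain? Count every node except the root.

56

Count nodes per top-level branch (shared prefixes stored once):
  'A'-branch (AAATCCAGATT, ACTCTAATT, AGGAAA): 24 nodes
  'C'-branch (CCCGGCCATAC): 11 nodes
  'G'-branch (GCAA): 4 nodes
  'T'-branch (TAGGTGC, TTACGCCCG, TTTG): 17 nodes
Sum: 56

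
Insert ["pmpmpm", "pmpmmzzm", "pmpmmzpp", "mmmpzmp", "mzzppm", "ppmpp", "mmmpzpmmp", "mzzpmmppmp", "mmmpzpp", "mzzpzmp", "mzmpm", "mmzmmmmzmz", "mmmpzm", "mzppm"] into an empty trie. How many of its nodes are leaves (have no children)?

13

A leaf is a node with no children — equivalently, the end of a word that is not a proper prefix of any other stored word.
Those words: "mmmpzmp", "mmmpzpmmp", "mmmpzpp", "mmzmmmmzmz", "mzmpm", "mzppm", "mzzpmmppmp", "mzzppm", "mzzpzmp", "pmpmmzpp", "pmpmmzzm", "pmpmpm", "ppmpp"
Leaf count: 13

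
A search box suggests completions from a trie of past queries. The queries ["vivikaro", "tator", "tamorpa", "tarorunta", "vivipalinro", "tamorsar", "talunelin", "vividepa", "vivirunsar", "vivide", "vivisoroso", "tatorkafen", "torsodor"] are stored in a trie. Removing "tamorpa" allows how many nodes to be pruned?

A node on "tamorpa"'s path can go only if nothing else ends at it or branches off below it.
The suffix "pa" (2 nodes) is used only by "tamorpa"; the node for "tamor" still has the child "s", so pruning stops there.
Nodes removed: 2

2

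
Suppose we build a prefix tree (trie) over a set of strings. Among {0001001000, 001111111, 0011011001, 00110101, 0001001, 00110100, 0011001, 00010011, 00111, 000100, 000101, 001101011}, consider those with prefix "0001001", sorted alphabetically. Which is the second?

0001001000

DFS of the "0001001" subtree visits, in order: "0001001", "0001001000", "00010011"
Position 2: 0001001000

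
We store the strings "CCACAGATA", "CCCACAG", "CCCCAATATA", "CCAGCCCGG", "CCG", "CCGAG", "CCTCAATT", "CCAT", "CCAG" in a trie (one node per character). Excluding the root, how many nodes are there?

Trie structure (* marks end of a word):
(root)
└─ C
   └─ C
      ├─ A
      │  ├─ C
      │  │  └─ A
      │  │     └─ G
      │  │        └─ A
      │  │           └─ T
      │  │              └─ A *
      │  ├─ G *
      │  │  └─ C
      │  │     └─ C
      │  │        └─ C
      │  │           └─ G
      │  │              └─ G *
      │  └─ T *
      ├─ C
      │  ├─ A
      │  │  └─ C
      │  │     └─ A
      │  │        └─ G *
      │  └─ C
      │     └─ A
      │        └─ A
      │           └─ T
      │              └─ A
      │                 └─ T
      │                    └─ A *
      ├─ G *
      │  └─ A
      │     └─ G *
      └─ T
         └─ C
            └─ A
               └─ A
                  └─ T
                     └─ T *
Counting every labelled node above: 37.

37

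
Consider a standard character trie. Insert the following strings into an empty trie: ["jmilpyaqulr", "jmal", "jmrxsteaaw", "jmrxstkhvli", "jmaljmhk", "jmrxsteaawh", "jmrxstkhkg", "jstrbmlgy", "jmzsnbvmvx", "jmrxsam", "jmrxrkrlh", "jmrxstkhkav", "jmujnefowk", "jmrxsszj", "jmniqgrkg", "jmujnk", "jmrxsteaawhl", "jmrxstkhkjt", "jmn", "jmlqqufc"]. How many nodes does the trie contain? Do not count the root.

86

Insert word by word; a character creates a node only if that edge doesn't already exist:
  "jmilpyaqulr" → 11 new (j, m, i, l, p, y, a, q, u, l, r)
  "jmal" → prefix "jm" already present; 2 new (a, l)
  "jmrxsteaaw" → prefix "jm" already present; 8 new (r, x, s, t, e, a, a, w)
  "jmrxstkhvli" → prefix "jmrxst" already present; 5 new (k, h, v, l, i)
  "jmaljmhk" → prefix "jmal" already present; 4 new (j, m, h, k)
  "jmrxsteaawh" → prefix "jmrxsteaaw" already present; 1 new (h)
  "jmrxstkhkg" → prefix "jmrxstkh" already present; 2 new (k, g)
  "jstrbmlgy" → prefix "j" already present; 8 new (s, t, r, b, m, l, g, y)
  "jmzsnbvmvx" → prefix "jm" already present; 8 new (z, s, n, b, v, m, v, x)
  "jmrxsam" → prefix "jmrxs" already present; 2 new (a, m)
  "jmrxrkrlh" → prefix "jmrx" already present; 5 new (r, k, r, l, h)
  "jmrxstkhkav" → prefix "jmrxstkhk" already present; 2 new (a, v)
  "jmujnefowk" → prefix "jm" already present; 8 new (u, j, n, e, f, o, w, k)
  "jmrxsszj" → prefix "jmrxs" already present; 3 new (s, z, j)
  "jmniqgrkg" → prefix "jm" already present; 7 new (n, i, q, g, r, k, g)
  "jmujnk" → prefix "jmujn" already present; 1 new (k)
  "jmrxsteaawhl" → prefix "jmrxsteaawh" already present; 1 new (l)
  "jmrxstkhkjt" → prefix "jmrxstkhk" already present; 2 new (j, t)
  "jmn" → prefix "jmn" already present; 0 new (none)
  "jmlqqufc" → prefix "jm" already present; 6 new (l, q, q, u, f, c)
Total nodes = 11 + 2 + 8 + 5 + 4 + 1 + 2 + 8 + 8 + 2 + 5 + 2 + 8 + 3 + 7 + 1 + 1 + 2 + 0 + 6 = 86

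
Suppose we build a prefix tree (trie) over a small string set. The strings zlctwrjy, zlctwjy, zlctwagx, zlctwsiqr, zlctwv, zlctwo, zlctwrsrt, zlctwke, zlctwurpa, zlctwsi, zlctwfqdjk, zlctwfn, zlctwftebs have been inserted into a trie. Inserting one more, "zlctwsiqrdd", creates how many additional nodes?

The longest prefix of "zlctwsiqrdd" already in the trie is "zlctwsiqr" (length 9).
Each of the 2 remaining characters creates one node.

2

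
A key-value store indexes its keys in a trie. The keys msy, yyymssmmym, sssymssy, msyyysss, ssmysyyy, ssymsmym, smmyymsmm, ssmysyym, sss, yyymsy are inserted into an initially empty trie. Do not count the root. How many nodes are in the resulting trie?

48

For each word, the new-node count is its length minus the longest prefix already in the trie:
  "msy" → 3 new (m, s, y)
  "yyymssmmym" → 10 new (y, y, y, m, s, s, m, m, y, m)
  "sssymssy" → 8 new (s, s, s, y, m, s, s, y)
  "msyyysss" → prefix "msy" already present; 5 new (y, y, s, s, s)
  "ssmysyyy" → prefix "ss" already present; 6 new (m, y, s, y, y, y)
  "ssymsmym" → prefix "ss" already present; 6 new (y, m, s, m, y, m)
  "smmyymsmm" → prefix "s" already present; 8 new (m, m, y, y, m, s, m, m)
  "ssmysyym" → prefix "ssmysyy" already present; 1 new (m)
  "sss" → prefix "sss" already present; 0 new (none)
  "yyymsy" → prefix "yyyms" already present; 1 new (y)
Total nodes = 3 + 10 + 8 + 5 + 6 + 6 + 8 + 1 + 0 + 1 = 48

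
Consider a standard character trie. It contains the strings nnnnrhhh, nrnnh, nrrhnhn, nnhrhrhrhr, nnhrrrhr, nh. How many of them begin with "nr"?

Traverse to the node for "nr", then collect every word in that subtree.
Words under "nr": nrnnh, nrrhnhn
Count: 2

2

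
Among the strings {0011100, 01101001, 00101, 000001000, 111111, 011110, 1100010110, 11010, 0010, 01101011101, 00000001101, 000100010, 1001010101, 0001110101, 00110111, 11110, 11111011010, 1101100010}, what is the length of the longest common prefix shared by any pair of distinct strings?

Look for the deepest trie node that still has at least two words in its subtree.
e.g. "01101001" and "01101011101" share the prefix "011010" of length 6; no pair shares a longer one.
Longest shared-prefix length: 6

6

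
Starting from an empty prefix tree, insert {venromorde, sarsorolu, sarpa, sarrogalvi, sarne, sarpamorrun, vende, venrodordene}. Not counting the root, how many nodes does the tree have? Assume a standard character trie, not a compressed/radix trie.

Count nodes per top-level branch (shared prefixes stored once):
  's'-branch (sarne, sarpa, sarpamorrun, sarrogalvi, sarsorolu): 26 nodes
  'v'-branch (vende, venrodordene, venromorde): 19 nodes
Sum: 45

45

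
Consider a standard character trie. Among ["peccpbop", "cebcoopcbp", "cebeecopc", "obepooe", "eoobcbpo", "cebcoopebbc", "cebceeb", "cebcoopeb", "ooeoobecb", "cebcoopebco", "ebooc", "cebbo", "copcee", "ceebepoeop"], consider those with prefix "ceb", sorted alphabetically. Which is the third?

Filter for "ceb…" and sort: "cebbo", "cebceeb", "cebcoopcbp", "cebcoopeb", "cebcoopebbc", "cebcoopebco", "cebeecopc"
The 3rd is cebcoopcbp.

cebcoopcbp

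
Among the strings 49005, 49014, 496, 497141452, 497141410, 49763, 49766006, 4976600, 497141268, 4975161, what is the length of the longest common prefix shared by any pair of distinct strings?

The deepest shared node is where two words last agree before diverging.
"497141410" and "497141452" agree on "4971414" (7 characters) before diverging; nothing deeper is shared.
Longest shared-prefix length: 7

7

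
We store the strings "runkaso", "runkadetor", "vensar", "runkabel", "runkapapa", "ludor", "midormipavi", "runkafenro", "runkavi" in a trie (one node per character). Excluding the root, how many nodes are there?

48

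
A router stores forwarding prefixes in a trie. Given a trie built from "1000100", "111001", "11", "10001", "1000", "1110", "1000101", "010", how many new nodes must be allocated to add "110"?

1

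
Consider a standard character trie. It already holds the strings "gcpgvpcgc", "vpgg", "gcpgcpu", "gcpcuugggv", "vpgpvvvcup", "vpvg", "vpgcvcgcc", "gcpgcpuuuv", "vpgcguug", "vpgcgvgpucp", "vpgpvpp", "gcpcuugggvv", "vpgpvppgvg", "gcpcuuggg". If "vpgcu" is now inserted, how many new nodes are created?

1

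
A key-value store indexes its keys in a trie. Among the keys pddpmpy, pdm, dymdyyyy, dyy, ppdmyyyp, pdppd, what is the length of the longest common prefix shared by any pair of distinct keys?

2

The deepest shared node is where two words last agree before diverging.
e.g. "dymdyyyy" and "dyy" share the prefix "dy" of length 2; no pair shares a longer one.
Longest shared-prefix length: 2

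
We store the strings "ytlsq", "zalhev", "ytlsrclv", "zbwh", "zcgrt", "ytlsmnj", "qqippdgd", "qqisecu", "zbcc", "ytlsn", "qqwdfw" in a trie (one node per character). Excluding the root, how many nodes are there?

44

Count nodes per top-level branch (shared prefixes stored once):
  'q'-branch (qqippdgd, qqisecu, qqwdfw): 16 nodes
  'y'-branch (ytlsmnj, ytlsn, ytlsq, ytlsrclv): 13 nodes
  'z'-branch (zalhev, zbcc, zbwh, zcgrt): 15 nodes
Sum: 44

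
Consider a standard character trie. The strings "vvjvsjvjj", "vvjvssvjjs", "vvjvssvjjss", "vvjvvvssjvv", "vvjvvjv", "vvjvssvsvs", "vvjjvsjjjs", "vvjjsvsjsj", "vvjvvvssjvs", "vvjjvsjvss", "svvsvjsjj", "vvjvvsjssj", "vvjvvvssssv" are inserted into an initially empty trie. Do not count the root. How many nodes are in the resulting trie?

61

Trace insertions, counting only characters that open a new branch:
  "vvjvsjvjj" → 9 new (v, v, j, v, s, j, v, j, j)
  "vvjvssvjjs" → prefix "vvjvs" already present; 5 new (s, v, j, j, s)
  "vvjvssvjjss" → prefix "vvjvssvjjs" already present; 1 new (s)
  "vvjvvvssjvv" → prefix "vvjv" already present; 7 new (v, v, s, s, j, v, v)
  "vvjvvjv" → prefix "vvjvv" already present; 2 new (j, v)
  "vvjvssvsvs" → prefix "vvjvssv" already present; 3 new (s, v, s)
  "vvjjvsjjjs" → prefix "vvj" already present; 7 new (j, v, s, j, j, j, s)
  "vvjjsvsjsj" → prefix "vvjj" already present; 6 new (s, v, s, j, s, j)
  "vvjvvvssjvs" → prefix "vvjvvvssjv" already present; 1 new (s)
  "vvjjvsjvss" → prefix "vvjjvsj" already present; 3 new (v, s, s)
  "svvsvjsjj" → 9 new (s, v, v, s, v, j, s, j, j)
  "vvjvvsjssj" → prefix "vvjvv" already present; 5 new (s, j, s, s, j)
  "vvjvvvssssv" → prefix "vvjvvvss" already present; 3 new (s, s, v)
Total nodes = 9 + 5 + 1 + 7 + 2 + 3 + 7 + 6 + 1 + 3 + 9 + 5 + 3 = 61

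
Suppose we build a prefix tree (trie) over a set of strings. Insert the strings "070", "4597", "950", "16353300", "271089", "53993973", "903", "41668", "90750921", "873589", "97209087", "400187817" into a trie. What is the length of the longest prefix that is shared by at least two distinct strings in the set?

2

Equivalently: take the maximum, over all pairs, of their longest common prefix length.
e.g. "903" and "90750921" share the prefix "90" of length 2; no pair shares a longer one.
Longest shared-prefix length: 2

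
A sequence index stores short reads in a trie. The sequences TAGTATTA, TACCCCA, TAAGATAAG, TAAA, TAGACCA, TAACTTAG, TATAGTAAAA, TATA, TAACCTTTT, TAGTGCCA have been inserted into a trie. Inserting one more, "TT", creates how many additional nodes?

1

"T" is already a path in the trie; the remaining "T" must be added.
Each of the 1 remaining characters creates one node.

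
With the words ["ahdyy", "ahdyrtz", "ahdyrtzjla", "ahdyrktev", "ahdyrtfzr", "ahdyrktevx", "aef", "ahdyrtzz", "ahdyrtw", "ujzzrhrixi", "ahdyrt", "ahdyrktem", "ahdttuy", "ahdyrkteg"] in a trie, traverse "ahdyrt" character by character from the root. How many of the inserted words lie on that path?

Traverse "ahdyrt" character by character; count nodes along the way that are marked as word ends.
Prefixes of the query that are stored words: "ahdyrt"
Count: 1

1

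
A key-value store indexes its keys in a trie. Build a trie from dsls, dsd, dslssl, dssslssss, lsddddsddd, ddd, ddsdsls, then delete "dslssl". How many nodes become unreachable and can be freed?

A node on "dslssl"'s path can go only if nothing else ends at it or branches off below it.
The suffix "sl" (2 nodes) is used only by "dslssl"; "dsls" is itself a stored word, so pruning stops there.
Nodes removed: 2

2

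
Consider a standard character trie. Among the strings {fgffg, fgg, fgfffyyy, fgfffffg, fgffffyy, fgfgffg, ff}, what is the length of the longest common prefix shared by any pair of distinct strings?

Look for the deepest trie node that still has at least two words in its subtree.
"fgfffffg" and "fgffffyy" agree on "fgffff" (6 characters) before diverging; nothing deeper is shared.
Longest shared-prefix length: 6

6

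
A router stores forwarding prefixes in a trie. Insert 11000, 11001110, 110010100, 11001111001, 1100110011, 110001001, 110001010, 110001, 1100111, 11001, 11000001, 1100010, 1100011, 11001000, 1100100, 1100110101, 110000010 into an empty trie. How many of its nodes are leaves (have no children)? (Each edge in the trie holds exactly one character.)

10

A leaf is a node with no children — equivalently, the end of a word that is not a proper prefix of any other stored word.
Those words: "110000010", "110001001", "110001010", "1100011", "11001000", "110010100", "1100110011", "1100110101", "11001110", "11001111001"
Leaf count: 10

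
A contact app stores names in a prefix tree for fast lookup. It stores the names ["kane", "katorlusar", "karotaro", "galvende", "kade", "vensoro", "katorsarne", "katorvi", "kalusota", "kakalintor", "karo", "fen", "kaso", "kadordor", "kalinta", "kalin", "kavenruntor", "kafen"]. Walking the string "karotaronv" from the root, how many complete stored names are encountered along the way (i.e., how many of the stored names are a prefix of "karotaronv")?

2

Traverse "karotaronv" character by character; count nodes along the way that are marked as word ends.
Prefixes of the query that are stored words: "karo", "karotaro"
Count: 2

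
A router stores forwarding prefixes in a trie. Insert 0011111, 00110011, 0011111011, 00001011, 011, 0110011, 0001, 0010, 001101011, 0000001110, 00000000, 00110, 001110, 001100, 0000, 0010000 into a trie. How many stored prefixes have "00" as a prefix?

14

Filter for entries beginning with "00":
Matches: "0000", "00000000", "0000001110", "00001011", "0001", "0010", "0010000", "00110", "001100", "00110011", "001101011", "001110", "0011111", "0011111011"
Count: 14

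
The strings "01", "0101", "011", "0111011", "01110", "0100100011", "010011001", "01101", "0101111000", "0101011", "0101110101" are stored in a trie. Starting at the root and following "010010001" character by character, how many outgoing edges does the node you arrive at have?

Follow the path "010010001" to its node, then look at its outgoing edges.
Characters that immediately follow "010010001" among the stored strings: {1}.
That node has 1 child edge.

1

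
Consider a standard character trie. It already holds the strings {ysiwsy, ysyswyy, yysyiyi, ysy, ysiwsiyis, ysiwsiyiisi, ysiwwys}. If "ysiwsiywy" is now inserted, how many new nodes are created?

2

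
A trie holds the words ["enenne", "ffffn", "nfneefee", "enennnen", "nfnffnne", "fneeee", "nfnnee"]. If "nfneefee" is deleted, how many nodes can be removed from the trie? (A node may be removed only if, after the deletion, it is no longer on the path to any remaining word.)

5

After clearing the end-marker at "nfneefee", prune upward until reaching a node still needed by another word.
The suffix "eefee" (5 nodes) is used only by "nfneefee"; the node for "nfn" still has the child "f", so pruning stops there.
Nodes removed: 5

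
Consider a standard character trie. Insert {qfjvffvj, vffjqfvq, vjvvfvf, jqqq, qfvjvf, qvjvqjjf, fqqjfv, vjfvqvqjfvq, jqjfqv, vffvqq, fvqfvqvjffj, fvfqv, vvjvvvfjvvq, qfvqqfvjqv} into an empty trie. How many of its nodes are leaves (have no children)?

Leaves are exactly the stored words that no other stored word extends.
Those words: "fqqjfv", "fvfqv", "fvqfvqvjffj", "jqjfqv", "jqqq", "qfjvffvj", "qfvjvf", "qfvqqfvjqv", "qvjvqjjf", "vffjqfvq", "vffvqq", "vjfvqvqjfvq", "vjvvfvf", "vvjvvvfjvvq"
Leaf count: 14

14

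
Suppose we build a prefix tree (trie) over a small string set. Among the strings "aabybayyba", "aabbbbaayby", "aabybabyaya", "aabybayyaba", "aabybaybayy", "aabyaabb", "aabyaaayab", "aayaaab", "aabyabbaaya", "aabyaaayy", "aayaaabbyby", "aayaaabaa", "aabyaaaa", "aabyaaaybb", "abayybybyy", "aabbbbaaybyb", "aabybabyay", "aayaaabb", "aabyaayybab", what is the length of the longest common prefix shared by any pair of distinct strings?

The deepest shared node is where two words last agree before diverging.
"aabbbbaayby" and "aabbbbaaybyb" agree on "aabbbbaayby" (11 characters) before diverging; nothing deeper is shared.
Longest shared-prefix length: 11

11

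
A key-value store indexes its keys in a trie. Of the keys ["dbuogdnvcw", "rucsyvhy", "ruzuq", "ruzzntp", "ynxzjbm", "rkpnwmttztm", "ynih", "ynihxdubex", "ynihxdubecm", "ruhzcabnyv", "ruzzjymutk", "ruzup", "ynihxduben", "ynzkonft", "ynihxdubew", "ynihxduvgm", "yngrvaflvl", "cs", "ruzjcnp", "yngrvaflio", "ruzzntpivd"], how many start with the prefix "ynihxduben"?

1

Walk to "ynihxduben"; the words in its subtree are exactly those with that prefix.
Matches: "ynihxduben"
Count: 1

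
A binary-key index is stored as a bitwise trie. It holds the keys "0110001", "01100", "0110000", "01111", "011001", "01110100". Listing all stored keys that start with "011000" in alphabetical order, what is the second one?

0110001

Words with prefix "011000", in lexicographic order: "0110000", "0110001"
The 2nd is 0110001.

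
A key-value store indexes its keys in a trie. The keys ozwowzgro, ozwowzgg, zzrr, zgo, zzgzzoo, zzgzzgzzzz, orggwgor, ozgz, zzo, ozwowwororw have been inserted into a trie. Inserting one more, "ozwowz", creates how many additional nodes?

"ozwowz" is already a full path in the trie; only an end-marker is added.
No new nodes are needed: 0.

0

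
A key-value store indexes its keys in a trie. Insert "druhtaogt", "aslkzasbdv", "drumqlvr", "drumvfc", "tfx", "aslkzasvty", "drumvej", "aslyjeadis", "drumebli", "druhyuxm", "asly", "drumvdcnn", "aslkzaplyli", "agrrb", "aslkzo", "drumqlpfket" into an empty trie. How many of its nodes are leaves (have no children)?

Leaves are exactly the stored words that no other stored word extends.
Those words: "agrrb", "aslkzaplyli", "aslkzasbdv", "aslkzasvty", "aslkzo", "aslyjeadis", "druhtaogt", "druhyuxm", "drumebli", "drumqlpfket", "drumqlvr", "drumvdcnn", "drumvej", "drumvfc", "tfx"
Leaf count: 15

15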